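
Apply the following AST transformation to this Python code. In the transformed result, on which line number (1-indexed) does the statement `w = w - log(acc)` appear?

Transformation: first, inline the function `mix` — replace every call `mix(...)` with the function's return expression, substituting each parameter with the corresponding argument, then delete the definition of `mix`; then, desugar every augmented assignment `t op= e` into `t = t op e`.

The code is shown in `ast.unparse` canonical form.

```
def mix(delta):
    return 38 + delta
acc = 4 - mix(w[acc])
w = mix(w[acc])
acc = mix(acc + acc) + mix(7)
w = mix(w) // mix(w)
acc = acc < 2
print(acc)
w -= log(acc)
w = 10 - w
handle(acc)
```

Transformed code:
acc = 4 - (38 + w[acc])
w = 38 + w[acc]
acc = 38 + (acc + acc) + (38 + 7)
w = (38 + w) // (38 + w)
acc = acc < 2
print(acc)
w = w - log(acc)
w = 10 - w
handle(acc)

7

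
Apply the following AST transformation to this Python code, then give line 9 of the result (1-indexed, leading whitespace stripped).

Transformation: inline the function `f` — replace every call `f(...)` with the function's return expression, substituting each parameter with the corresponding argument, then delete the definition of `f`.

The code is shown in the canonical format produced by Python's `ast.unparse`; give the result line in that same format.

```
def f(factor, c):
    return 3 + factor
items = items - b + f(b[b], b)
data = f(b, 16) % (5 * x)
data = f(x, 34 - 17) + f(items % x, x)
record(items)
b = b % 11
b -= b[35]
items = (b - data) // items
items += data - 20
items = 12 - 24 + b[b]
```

Transformed code:
items = items - b + (3 + b[b])
data = (3 + b) % (5 * x)
data = 3 + x + (3 + items % x)
record(items)
b = b % 11
b -= b[35]
items = (b - data) // items
items += data - 20
items = 12 - 24 + b[b]

items = 12 - 24 + b[b]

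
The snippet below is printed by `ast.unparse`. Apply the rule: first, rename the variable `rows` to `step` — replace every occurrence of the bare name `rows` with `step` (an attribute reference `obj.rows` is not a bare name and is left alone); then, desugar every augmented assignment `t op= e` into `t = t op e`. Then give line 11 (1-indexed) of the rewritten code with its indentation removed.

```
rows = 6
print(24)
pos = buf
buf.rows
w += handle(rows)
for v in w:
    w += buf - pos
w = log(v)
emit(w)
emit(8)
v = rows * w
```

v = step * w

Transformed code:
step = 6
print(24)
pos = buf
buf.rows
w = w + handle(step)
for v in w:
    w = w + (buf - pos)
w = log(v)
emit(w)
emit(8)
v = step * w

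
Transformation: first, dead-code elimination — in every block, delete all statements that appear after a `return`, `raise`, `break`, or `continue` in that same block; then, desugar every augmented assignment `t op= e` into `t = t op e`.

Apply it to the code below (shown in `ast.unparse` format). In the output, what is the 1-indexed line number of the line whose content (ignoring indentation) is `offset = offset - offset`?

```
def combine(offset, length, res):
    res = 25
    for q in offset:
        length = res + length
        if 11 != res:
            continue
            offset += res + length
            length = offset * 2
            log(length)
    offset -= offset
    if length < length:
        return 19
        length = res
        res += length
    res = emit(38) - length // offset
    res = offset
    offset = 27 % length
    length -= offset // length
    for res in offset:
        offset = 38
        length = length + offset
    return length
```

Transformed code:
def combine(offset, length, res):
    res = 25
    for q in offset:
        length = res + length
        if 11 != res:
            continue
    offset = offset - offset
    if length < length:
        return 19
    res = emit(38) - length // offset
    res = offset
    offset = 27 % length
    length = length - offset // length
    for res in offset:
        offset = 38
        length = length + offset
    return length

7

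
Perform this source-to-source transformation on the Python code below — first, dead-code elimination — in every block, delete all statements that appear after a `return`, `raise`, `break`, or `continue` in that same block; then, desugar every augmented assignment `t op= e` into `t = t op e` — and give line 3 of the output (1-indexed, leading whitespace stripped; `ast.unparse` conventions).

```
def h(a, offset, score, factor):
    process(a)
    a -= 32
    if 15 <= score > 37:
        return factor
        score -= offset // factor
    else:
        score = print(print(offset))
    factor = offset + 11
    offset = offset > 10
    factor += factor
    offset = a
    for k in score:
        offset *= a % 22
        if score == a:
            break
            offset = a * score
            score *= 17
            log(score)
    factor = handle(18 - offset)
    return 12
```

a = a - 32

Transformed code:
def h(a, offset, score, factor):
    process(a)
    a = a - 32
    if 15 <= score > 37:
        return factor
    else:
        score = print(print(offset))
    factor = offset + 11
    offset = offset > 10
    factor = factor + factor
    offset = a
    for k in score:
        offset = offset * (a % 22)
        if score == a:
            break
    factor = handle(18 - offset)
    return 12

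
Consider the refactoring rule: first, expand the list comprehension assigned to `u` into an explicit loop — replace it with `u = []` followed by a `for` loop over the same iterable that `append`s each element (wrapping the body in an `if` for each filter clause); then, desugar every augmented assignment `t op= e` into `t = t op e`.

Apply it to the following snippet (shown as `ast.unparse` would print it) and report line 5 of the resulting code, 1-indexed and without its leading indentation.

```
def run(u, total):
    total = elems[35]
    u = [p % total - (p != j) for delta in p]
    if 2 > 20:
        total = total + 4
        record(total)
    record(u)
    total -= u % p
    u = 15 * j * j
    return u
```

Transformed code:
def run(u, total):
    total = elems[35]
    u = []
    for delta in p:
        u.append(p % total - (p != j))
    if 2 > 20:
        total = total + 4
        record(total)
    record(u)
    total = total - u % p
    u = 15 * j * j
    return u

u.append(p % total - (p != j))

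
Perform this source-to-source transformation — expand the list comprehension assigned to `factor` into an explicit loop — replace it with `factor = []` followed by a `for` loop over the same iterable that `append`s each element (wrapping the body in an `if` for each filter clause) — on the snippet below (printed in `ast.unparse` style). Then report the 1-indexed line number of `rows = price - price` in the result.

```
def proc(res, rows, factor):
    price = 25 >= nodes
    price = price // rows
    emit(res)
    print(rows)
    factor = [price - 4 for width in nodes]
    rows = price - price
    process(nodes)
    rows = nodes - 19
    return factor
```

9

Transformed code:
def proc(res, rows, factor):
    price = 25 >= nodes
    price = price // rows
    emit(res)
    print(rows)
    factor = []
    for width in nodes:
        factor.append(price - 4)
    rows = price - price
    process(nodes)
    rows = nodes - 19
    return factor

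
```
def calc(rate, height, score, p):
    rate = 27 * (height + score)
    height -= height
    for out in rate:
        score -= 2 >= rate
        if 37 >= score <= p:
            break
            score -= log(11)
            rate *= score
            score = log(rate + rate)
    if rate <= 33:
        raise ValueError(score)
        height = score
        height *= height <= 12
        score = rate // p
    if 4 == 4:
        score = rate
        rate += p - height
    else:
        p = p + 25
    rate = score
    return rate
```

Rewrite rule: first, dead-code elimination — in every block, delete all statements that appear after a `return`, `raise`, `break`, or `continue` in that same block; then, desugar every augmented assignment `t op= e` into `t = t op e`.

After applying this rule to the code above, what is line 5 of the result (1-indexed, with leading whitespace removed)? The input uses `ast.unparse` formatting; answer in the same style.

Transformed code:
def calc(rate, height, score, p):
    rate = 27 * (height + score)
    height = height - height
    for out in rate:
        score = score - (2 >= rate)
        if 37 >= score <= p:
            break
    if rate <= 33:
        raise ValueError(score)
    if 4 == 4:
        score = rate
        rate = rate + (p - height)
    else:
        p = p + 25
    rate = score
    return rate

score = score - (2 >= rate)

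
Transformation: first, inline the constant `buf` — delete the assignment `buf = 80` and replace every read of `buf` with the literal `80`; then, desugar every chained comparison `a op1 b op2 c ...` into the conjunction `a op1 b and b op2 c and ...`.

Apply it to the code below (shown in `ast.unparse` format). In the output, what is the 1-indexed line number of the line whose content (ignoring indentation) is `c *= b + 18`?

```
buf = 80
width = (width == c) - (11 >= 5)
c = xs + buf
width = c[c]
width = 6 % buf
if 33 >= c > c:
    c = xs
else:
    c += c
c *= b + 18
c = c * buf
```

9

Transformed code:
width = (width == c) - (11 >= 5)
c = xs + 80
width = c[c]
width = 6 % 80
if 33 >= c and c > c:
    c = xs
else:
    c += c
c *= b + 18
c = c * 80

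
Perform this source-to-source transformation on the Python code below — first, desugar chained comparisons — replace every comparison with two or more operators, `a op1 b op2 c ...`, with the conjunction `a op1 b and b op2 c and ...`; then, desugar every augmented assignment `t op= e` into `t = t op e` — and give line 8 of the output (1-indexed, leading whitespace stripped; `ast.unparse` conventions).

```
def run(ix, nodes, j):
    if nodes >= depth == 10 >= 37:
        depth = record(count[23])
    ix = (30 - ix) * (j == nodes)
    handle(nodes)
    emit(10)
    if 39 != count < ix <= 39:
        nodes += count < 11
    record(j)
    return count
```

Transformed code:
def run(ix, nodes, j):
    if nodes >= depth and depth == 10 and (10 >= 37):
        depth = record(count[23])
    ix = (30 - ix) * (j == nodes)
    handle(nodes)
    emit(10)
    if 39 != count and count < ix and (ix <= 39):
        nodes = nodes + (count < 11)
    record(j)
    return count

nodes = nodes + (count < 11)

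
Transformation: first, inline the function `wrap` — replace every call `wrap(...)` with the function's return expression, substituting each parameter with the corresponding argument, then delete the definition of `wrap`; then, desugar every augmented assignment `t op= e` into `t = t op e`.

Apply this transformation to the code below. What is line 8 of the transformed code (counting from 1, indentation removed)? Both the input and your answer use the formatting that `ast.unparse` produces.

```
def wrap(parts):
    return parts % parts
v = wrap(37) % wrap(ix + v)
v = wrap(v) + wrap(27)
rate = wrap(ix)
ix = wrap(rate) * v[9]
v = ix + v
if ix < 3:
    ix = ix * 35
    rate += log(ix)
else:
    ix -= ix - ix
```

rate = rate + log(ix)

Transformed code:
v = 37 % 37 % ((ix + v) % (ix + v))
v = v % v + 27 % 27
rate = ix % ix
ix = rate % rate * v[9]
v = ix + v
if ix < 3:
    ix = ix * 35
    rate = rate + log(ix)
else:
    ix = ix - (ix - ix)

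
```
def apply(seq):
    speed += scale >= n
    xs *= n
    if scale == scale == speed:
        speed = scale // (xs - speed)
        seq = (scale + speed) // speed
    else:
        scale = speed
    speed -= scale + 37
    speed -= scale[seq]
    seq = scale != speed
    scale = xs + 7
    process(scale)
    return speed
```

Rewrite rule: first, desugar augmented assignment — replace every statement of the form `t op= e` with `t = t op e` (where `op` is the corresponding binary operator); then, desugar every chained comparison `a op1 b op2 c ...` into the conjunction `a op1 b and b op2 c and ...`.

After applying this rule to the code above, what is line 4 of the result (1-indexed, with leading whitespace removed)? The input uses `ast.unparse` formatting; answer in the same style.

Transformed code:
def apply(seq):
    speed = speed + (scale >= n)
    xs = xs * n
    if scale == scale and scale == speed:
        speed = scale // (xs - speed)
        seq = (scale + speed) // speed
    else:
        scale = speed
    speed = speed - (scale + 37)
    speed = speed - scale[seq]
    seq = scale != speed
    scale = xs + 7
    process(scale)
    return speed

if scale == scale and scale == speed:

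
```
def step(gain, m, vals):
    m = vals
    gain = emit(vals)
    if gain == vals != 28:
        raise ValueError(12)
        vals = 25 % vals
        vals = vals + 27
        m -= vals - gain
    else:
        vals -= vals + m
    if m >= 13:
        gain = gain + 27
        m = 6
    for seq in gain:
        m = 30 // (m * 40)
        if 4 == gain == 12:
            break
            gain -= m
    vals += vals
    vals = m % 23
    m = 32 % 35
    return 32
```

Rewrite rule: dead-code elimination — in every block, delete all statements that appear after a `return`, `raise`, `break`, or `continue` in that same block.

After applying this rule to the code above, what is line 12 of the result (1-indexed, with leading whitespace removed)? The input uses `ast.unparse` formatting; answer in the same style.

m = 30 // (m * 40)

Transformed code:
def step(gain, m, vals):
    m = vals
    gain = emit(vals)
    if gain == vals != 28:
        raise ValueError(12)
    else:
        vals -= vals + m
    if m >= 13:
        gain = gain + 27
        m = 6
    for seq in gain:
        m = 30 // (m * 40)
        if 4 == gain == 12:
            break
    vals += vals
    vals = m % 23
    m = 32 % 35
    return 32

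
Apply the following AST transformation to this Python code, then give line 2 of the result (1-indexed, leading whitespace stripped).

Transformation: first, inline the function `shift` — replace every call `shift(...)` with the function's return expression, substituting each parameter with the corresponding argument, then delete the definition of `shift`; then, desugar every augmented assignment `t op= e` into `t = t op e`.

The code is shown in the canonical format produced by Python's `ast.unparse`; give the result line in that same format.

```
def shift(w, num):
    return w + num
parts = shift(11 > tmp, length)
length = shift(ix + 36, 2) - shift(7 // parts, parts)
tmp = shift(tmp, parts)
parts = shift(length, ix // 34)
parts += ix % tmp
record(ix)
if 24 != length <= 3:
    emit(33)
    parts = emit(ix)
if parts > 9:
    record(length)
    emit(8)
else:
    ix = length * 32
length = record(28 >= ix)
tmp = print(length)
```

Transformed code:
parts = (11 > tmp) + length
length = ix + 36 + 2 - (7 // parts + parts)
tmp = tmp + parts
parts = length + ix // 34
parts = parts + ix % tmp
record(ix)
if 24 != length <= 3:
    emit(33)
    parts = emit(ix)
if parts > 9:
    record(length)
    emit(8)
else:
    ix = length * 32
length = record(28 >= ix)
tmp = print(length)

length = ix + 36 + 2 - (7 // parts + parts)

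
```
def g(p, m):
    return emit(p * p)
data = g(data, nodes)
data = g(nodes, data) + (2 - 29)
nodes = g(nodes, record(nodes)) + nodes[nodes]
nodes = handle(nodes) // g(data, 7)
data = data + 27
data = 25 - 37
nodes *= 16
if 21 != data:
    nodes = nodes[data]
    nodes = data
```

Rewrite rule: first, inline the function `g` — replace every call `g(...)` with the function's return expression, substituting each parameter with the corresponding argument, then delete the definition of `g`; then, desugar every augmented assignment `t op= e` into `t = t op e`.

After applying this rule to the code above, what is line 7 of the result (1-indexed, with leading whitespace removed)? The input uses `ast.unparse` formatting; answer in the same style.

nodes = nodes * 16

Transformed code:
data = emit(data * data)
data = emit(nodes * nodes) + (2 - 29)
nodes = emit(nodes * nodes) + nodes[nodes]
nodes = handle(nodes) // emit(data * data)
data = data + 27
data = 25 - 37
nodes = nodes * 16
if 21 != data:
    nodes = nodes[data]
    nodes = data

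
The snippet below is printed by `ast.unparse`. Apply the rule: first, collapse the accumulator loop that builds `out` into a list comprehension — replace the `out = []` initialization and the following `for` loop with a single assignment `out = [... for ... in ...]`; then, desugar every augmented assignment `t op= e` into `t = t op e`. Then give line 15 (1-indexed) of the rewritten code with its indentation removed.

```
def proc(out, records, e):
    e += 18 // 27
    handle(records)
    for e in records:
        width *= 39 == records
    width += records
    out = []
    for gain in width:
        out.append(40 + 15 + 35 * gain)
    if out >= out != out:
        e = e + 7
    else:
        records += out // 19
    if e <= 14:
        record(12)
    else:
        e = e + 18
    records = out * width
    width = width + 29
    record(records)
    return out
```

Transformed code:
def proc(out, records, e):
    e = e + 18 // 27
    handle(records)
    for e in records:
        width = width * (39 == records)
    width = width + records
    out = [40 + 15 + 35 * gain for gain in width]
    if out >= out != out:
        e = e + 7
    else:
        records = records + out // 19
    if e <= 14:
        record(12)
    else:
        e = e + 18
    records = out * width
    width = width + 29
    record(records)
    return out

e = e + 18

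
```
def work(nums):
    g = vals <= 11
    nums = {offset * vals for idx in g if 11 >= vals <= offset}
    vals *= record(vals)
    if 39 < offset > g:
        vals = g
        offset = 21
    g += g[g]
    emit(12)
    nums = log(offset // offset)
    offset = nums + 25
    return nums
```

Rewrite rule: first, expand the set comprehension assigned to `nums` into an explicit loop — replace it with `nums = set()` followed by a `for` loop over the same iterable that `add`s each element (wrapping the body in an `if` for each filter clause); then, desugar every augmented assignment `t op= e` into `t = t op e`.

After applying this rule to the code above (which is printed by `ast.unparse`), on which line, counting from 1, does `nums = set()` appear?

Transformed code:
def work(nums):
    g = vals <= 11
    nums = set()
    for idx in g:
        if 11 >= vals <= offset:
            nums.add(offset * vals)
    vals = vals * record(vals)
    if 39 < offset > g:
        vals = g
        offset = 21
    g = g + g[g]
    emit(12)
    nums = log(offset // offset)
    offset = nums + 25
    return nums

3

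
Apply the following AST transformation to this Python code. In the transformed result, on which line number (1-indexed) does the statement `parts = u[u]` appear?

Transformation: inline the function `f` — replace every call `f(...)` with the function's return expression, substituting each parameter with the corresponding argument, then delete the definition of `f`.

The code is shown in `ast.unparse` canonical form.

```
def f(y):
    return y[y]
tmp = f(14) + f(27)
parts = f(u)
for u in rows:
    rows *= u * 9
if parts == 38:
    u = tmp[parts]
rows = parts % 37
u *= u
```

Transformed code:
tmp = 14[14] + 27[27]
parts = u[u]
for u in rows:
    rows *= u * 9
if parts == 38:
    u = tmp[parts]
rows = parts % 37
u *= u

2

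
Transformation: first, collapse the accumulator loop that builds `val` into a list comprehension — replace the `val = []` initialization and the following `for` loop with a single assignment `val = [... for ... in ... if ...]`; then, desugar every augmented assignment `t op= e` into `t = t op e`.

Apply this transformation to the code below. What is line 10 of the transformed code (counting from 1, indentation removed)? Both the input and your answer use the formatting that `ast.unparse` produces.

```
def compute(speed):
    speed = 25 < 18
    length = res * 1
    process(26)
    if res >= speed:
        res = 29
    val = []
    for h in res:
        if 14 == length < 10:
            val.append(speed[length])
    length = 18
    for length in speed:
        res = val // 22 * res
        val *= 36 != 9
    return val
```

res = val // 22 * res

Transformed code:
def compute(speed):
    speed = 25 < 18
    length = res * 1
    process(26)
    if res >= speed:
        res = 29
    val = [speed[length] for h in res if 14 == length < 10]
    length = 18
    for length in speed:
        res = val // 22 * res
        val = val * (36 != 9)
    return val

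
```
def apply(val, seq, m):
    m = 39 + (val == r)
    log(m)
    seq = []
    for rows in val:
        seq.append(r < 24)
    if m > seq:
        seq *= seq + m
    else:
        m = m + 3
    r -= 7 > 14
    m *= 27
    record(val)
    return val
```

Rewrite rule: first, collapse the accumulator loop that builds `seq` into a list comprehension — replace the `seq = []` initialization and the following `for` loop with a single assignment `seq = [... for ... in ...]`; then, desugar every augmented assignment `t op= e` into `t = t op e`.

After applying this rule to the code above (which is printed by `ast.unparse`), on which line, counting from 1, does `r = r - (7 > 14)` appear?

9

Transformed code:
def apply(val, seq, m):
    m = 39 + (val == r)
    log(m)
    seq = [r < 24 for rows in val]
    if m > seq:
        seq = seq * (seq + m)
    else:
        m = m + 3
    r = r - (7 > 14)
    m = m * 27
    record(val)
    return val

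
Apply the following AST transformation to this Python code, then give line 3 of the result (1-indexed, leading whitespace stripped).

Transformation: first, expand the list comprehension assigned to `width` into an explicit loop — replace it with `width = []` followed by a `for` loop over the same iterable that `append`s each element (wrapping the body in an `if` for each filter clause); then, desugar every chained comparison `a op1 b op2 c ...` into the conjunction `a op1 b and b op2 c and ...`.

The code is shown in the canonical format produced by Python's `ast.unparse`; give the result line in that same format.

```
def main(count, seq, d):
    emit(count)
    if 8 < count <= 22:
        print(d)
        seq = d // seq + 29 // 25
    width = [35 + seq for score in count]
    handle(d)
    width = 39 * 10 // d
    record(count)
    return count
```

Transformed code:
def main(count, seq, d):
    emit(count)
    if 8 < count and count <= 22:
        print(d)
        seq = d // seq + 29 // 25
    width = []
    for score in count:
        width.append(35 + seq)
    handle(d)
    width = 39 * 10 // d
    record(count)
    return count

if 8 < count and count <= 22:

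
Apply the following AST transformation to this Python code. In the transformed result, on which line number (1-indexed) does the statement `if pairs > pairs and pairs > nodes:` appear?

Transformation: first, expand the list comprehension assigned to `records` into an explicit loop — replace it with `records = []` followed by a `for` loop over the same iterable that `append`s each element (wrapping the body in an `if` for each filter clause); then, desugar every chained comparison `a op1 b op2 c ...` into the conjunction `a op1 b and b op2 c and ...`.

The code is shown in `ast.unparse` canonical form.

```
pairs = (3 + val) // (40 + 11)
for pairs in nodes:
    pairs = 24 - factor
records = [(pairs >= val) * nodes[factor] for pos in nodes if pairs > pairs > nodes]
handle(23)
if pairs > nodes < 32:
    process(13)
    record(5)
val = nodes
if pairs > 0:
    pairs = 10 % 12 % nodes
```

6

Transformed code:
pairs = (3 + val) // (40 + 11)
for pairs in nodes:
    pairs = 24 - factor
records = []
for pos in nodes:
    if pairs > pairs and pairs > nodes:
        records.append((pairs >= val) * nodes[factor])
handle(23)
if pairs > nodes and nodes < 32:
    process(13)
    record(5)
val = nodes
if pairs > 0:
    pairs = 10 % 12 % nodes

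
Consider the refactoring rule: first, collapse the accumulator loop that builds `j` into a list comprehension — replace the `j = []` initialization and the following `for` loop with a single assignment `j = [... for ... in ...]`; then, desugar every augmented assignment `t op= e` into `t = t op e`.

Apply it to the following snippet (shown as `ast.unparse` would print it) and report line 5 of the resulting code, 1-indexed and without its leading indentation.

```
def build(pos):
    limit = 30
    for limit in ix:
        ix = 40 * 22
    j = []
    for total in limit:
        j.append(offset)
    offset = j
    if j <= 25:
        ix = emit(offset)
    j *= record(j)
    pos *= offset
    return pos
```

Transformed code:
def build(pos):
    limit = 30
    for limit in ix:
        ix = 40 * 22
    j = [offset for total in limit]
    offset = j
    if j <= 25:
        ix = emit(offset)
    j = j * record(j)
    pos = pos * offset
    return pos

j = [offset for total in limit]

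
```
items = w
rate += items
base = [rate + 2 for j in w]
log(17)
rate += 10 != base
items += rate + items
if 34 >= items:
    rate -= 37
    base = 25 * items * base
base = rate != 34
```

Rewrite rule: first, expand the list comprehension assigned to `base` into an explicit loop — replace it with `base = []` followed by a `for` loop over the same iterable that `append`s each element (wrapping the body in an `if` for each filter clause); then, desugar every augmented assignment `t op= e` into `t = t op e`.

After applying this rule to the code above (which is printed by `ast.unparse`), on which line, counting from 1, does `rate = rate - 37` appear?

10

Transformed code:
items = w
rate = rate + items
base = []
for j in w:
    base.append(rate + 2)
log(17)
rate = rate + (10 != base)
items = items + (rate + items)
if 34 >= items:
    rate = rate - 37
    base = 25 * items * base
base = rate != 34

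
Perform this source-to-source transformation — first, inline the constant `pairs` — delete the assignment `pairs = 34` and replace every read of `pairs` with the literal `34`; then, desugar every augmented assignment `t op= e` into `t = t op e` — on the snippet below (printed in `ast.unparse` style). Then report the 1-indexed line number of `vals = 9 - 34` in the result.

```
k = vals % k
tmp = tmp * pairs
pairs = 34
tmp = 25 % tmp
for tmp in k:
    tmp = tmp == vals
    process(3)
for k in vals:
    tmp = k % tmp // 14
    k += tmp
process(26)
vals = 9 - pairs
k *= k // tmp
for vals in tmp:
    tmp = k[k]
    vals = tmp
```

11

Transformed code:
k = vals % k
tmp = tmp * 34
tmp = 25 % tmp
for tmp in k:
    tmp = tmp == vals
    process(3)
for k in vals:
    tmp = k % tmp // 14
    k = k + tmp
process(26)
vals = 9 - 34
k = k * (k // tmp)
for vals in tmp:
    tmp = k[k]
    vals = tmp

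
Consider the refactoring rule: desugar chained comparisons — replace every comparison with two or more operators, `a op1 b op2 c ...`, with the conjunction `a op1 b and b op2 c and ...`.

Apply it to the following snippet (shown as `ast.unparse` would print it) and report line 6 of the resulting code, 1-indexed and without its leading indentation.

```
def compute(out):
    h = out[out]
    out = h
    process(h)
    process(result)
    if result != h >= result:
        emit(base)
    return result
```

Transformed code:
def compute(out):
    h = out[out]
    out = h
    process(h)
    process(result)
    if result != h and h >= result:
        emit(base)
    return result

if result != h and h >= result:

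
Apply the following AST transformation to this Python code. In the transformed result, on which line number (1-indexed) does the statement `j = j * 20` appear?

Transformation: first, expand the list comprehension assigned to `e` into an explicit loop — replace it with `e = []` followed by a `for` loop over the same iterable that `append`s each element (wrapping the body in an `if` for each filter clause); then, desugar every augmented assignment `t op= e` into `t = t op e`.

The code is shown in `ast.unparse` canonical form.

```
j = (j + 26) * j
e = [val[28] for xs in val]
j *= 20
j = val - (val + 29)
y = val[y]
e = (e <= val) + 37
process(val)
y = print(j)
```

5

Transformed code:
j = (j + 26) * j
e = []
for xs in val:
    e.append(val[28])
j = j * 20
j = val - (val + 29)
y = val[y]
e = (e <= val) + 37
process(val)
y = print(j)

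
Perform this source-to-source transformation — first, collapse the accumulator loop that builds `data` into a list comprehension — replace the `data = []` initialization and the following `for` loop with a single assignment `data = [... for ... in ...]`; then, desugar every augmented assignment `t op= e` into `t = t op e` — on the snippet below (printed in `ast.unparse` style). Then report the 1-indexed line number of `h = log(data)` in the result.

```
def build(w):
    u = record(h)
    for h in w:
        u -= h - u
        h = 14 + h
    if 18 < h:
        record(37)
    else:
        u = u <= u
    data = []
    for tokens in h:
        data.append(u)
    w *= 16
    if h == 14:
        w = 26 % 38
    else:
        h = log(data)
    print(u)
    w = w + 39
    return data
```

15

Transformed code:
def build(w):
    u = record(h)
    for h in w:
        u = u - (h - u)
        h = 14 + h
    if 18 < h:
        record(37)
    else:
        u = u <= u
    data = [u for tokens in h]
    w = w * 16
    if h == 14:
        w = 26 % 38
    else:
        h = log(data)
    print(u)
    w = w + 39
    return data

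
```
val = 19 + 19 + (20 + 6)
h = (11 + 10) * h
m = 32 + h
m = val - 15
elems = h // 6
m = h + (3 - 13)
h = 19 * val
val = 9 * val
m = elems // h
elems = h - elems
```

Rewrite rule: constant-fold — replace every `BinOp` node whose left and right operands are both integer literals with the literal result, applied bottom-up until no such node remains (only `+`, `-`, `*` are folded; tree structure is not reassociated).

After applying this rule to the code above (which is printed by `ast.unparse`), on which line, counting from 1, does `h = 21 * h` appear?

2

Transformed code:
val = 64
h = 21 * h
m = 32 + h
m = val - 15
elems = h // 6
m = h + -10
h = 19 * val
val = 9 * val
m = elems // h
elems = h - elems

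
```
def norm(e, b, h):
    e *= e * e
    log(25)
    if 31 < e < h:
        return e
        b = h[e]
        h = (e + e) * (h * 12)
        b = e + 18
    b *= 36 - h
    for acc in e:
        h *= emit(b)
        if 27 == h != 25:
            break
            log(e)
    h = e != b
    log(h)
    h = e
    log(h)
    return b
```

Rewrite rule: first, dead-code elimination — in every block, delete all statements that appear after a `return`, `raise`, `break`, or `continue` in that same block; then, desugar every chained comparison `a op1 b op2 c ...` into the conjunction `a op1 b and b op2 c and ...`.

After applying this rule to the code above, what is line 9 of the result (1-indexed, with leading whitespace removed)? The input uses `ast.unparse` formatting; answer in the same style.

Transformed code:
def norm(e, b, h):
    e *= e * e
    log(25)
    if 31 < e and e < h:
        return e
    b *= 36 - h
    for acc in e:
        h *= emit(b)
        if 27 == h and h != 25:
            break
    h = e != b
    log(h)
    h = e
    log(h)
    return b

if 27 == h and h != 25:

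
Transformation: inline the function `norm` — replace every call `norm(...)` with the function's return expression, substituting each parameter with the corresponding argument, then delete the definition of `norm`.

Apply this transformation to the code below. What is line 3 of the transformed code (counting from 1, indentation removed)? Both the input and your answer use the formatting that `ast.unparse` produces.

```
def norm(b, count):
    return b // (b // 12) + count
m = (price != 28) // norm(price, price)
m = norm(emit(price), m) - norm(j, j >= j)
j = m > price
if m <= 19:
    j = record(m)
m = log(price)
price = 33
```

Transformed code:
m = (price != 28) // (price // (price // 12) + price)
m = emit(price) // (emit(price) // 12) + m - (j // (j // 12) + (j >= j))
j = m > price
if m <= 19:
    j = record(m)
m = log(price)
price = 33

j = m > price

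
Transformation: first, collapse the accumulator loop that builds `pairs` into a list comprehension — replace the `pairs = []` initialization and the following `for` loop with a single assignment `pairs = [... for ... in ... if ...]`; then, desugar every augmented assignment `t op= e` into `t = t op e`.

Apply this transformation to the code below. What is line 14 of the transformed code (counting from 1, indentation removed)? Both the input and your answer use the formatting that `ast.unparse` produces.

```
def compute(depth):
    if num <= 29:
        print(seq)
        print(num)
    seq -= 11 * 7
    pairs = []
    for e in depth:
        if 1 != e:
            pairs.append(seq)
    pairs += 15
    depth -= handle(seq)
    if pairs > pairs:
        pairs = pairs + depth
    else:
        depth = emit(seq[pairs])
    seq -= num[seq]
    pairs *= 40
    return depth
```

Transformed code:
def compute(depth):
    if num <= 29:
        print(seq)
        print(num)
    seq = seq - 11 * 7
    pairs = [seq for e in depth if 1 != e]
    pairs = pairs + 15
    depth = depth - handle(seq)
    if pairs > pairs:
        pairs = pairs + depth
    else:
        depth = emit(seq[pairs])
    seq = seq - num[seq]
    pairs = pairs * 40
    return depth

pairs = pairs * 40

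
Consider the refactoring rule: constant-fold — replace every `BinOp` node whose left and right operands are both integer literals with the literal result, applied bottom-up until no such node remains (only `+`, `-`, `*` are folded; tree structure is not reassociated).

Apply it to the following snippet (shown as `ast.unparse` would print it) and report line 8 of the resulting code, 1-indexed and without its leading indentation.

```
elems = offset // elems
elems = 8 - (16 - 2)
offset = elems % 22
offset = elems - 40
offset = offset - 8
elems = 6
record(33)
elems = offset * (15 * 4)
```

elems = offset * 60

Transformed code:
elems = offset // elems
elems = -6
offset = elems % 22
offset = elems - 40
offset = offset - 8
elems = 6
record(33)
elems = offset * 60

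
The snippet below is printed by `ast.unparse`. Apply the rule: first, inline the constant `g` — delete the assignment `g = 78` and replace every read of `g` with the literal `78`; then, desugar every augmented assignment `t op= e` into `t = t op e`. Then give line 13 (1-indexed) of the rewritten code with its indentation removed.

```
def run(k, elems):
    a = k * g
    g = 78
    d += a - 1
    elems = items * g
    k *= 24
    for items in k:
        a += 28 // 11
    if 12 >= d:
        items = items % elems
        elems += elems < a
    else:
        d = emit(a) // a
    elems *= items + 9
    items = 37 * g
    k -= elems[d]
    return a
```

Transformed code:
def run(k, elems):
    a = k * 78
    d = d + (a - 1)
    elems = items * 78
    k = k * 24
    for items in k:
        a = a + 28 // 11
    if 12 >= d:
        items = items % elems
        elems = elems + (elems < a)
    else:
        d = emit(a) // a
    elems = elems * (items + 9)
    items = 37 * 78
    k = k - elems[d]
    return a

elems = elems * (items + 9)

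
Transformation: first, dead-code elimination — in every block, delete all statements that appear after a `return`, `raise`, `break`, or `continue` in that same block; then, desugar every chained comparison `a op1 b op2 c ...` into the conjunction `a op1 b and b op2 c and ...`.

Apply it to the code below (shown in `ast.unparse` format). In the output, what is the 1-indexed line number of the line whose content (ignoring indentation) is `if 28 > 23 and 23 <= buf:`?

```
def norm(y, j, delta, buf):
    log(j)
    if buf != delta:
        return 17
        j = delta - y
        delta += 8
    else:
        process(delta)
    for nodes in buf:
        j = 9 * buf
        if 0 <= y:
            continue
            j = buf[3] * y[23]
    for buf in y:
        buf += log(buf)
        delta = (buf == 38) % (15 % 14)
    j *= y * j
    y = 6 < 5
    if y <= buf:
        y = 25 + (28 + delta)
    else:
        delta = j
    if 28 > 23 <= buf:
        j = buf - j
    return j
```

20

Transformed code:
def norm(y, j, delta, buf):
    log(j)
    if buf != delta:
        return 17
    else:
        process(delta)
    for nodes in buf:
        j = 9 * buf
        if 0 <= y:
            continue
    for buf in y:
        buf += log(buf)
        delta = (buf == 38) % (15 % 14)
    j *= y * j
    y = 6 < 5
    if y <= buf:
        y = 25 + (28 + delta)
    else:
        delta = j
    if 28 > 23 and 23 <= buf:
        j = buf - j
    return j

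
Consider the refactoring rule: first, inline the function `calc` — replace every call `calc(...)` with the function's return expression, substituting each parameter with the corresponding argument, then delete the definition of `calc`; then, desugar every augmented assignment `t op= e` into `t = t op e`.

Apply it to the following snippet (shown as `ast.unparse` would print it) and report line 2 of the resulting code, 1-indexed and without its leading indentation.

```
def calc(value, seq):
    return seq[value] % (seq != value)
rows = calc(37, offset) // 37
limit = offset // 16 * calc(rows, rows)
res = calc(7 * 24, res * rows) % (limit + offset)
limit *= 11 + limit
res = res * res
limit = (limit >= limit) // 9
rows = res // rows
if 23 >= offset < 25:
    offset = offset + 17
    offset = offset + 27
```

Transformed code:
rows = offset[37] % (offset != 37) // 37
limit = offset // 16 * (rows[rows] % (rows != rows))
res = (res * rows)[7 * 24] % (res * rows != 7 * 24) % (limit + offset)
limit = limit * (11 + limit)
res = res * res
limit = (limit >= limit) // 9
rows = res // rows
if 23 >= offset < 25:
    offset = offset + 17
    offset = offset + 27

limit = offset // 16 * (rows[rows] % (rows != rows))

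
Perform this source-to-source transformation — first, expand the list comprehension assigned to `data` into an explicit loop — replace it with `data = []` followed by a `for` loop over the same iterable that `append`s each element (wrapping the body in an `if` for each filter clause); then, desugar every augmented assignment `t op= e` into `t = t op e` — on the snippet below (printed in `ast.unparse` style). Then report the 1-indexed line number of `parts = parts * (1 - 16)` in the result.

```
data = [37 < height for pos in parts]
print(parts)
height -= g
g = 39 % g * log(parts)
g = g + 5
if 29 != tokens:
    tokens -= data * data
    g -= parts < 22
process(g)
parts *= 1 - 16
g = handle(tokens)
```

Transformed code:
data = []
for pos in parts:
    data.append(37 < height)
print(parts)
height = height - g
g = 39 % g * log(parts)
g = g + 5
if 29 != tokens:
    tokens = tokens - data * data
    g = g - (parts < 22)
process(g)
parts = parts * (1 - 16)
g = handle(tokens)

12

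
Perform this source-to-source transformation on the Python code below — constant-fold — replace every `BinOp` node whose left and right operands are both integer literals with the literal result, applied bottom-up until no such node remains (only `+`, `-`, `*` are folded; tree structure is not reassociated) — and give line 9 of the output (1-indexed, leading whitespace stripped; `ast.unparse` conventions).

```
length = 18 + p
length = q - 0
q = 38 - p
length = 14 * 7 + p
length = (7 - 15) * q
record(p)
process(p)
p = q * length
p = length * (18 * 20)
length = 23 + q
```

Transformed code:
length = 18 + p
length = q - 0
q = 38 - p
length = 98 + p
length = -8 * q
record(p)
process(p)
p = q * length
p = length * 360
length = 23 + q

p = length * 360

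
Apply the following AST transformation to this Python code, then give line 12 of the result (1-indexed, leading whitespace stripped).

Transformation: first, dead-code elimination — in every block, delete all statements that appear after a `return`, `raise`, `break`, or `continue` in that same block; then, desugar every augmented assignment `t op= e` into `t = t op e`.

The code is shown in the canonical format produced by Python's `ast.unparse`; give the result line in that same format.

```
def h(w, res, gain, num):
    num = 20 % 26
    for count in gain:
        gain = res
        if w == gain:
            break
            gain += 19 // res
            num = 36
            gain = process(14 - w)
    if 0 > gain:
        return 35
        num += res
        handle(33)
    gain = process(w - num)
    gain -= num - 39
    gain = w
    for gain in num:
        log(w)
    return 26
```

for gain in num:

Transformed code:
def h(w, res, gain, num):
    num = 20 % 26
    for count in gain:
        gain = res
        if w == gain:
            break
    if 0 > gain:
        return 35
    gain = process(w - num)
    gain = gain - (num - 39)
    gain = w
    for gain in num:
        log(w)
    return 26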